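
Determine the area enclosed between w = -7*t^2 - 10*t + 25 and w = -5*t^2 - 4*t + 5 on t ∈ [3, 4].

77/3

On [3, 4], (-7*t^2 - 10*t + 25) - (-5*t^2 - 4*t + 5) = -2*t^2 - 6*t + 20 is ≤ 0 throughout, so the area is a single integral of |-2*t^2 - 6*t + 20|.
∫[3,4] (-2*t^2 - 6*t + 20) dt = -77/3; the area of that piece is 77/3.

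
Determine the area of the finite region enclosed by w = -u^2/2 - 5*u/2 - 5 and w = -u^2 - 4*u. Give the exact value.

343/12

Set the curves equal: -u^2/2 - 5*u/2 - 5 = -u^2 - 4*u, so u^2/2 + 3*u/2 - 5 = 0, which factors as (u - 2)*(u + 5)/2 = 0. The curves meet at u = -5, 2.
On [-5, 2], w = -u^2 - 4*u is on top; that piece has area ∫[-5,2] (-(u^2/2 + 3*u/2 - 5)) du = 343/12.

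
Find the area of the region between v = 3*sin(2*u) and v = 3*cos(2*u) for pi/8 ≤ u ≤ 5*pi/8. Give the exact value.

3*sqrt(2)

On [pi/8, 5*pi/8], (3*sin(2*u)) - (3*cos(2*u)) = 3*sin(2*u) - 3*cos(2*u) is ≥ 0 throughout, so the area is a single integral of |3*sin(2*u) - 3*cos(2*u)|.
∫[pi/8,5*pi/8] (3*sin(2*u) - 3*cos(2*u)) du = 3*sqrt(2).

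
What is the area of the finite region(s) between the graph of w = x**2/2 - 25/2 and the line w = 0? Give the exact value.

250/3

The curve meets the x-axis where x**2/2 - 25/2 = 0, i.e. (x - 5)*(x + 5)/2 = 0, at x = -5, 5.
On [-5, 5] the curve lies below the axis; ∫[-5,5] (x**2/2 - 25/2) dx = -250/3, giving area 250/3.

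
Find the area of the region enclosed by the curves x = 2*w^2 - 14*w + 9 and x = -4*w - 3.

1/3

Both boundary curves give x as a function of w, so integrate with respect to w. Setting them equal: 2*w^2 - 10*w + 12 = 0, i.e. 2*(w - 3)*(w - 2) = 0, so they meet at w = 2, 3.
For w in [2, 3], x = 2*w^2 - 14*w + 9 is on the left; area = ∫[2,3] (-(2*w^2 - 10*w + 12)) dw = 1/3.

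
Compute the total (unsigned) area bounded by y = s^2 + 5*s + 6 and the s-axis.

The curve meets the s-axis where s^2 + 5*s + 6 = 0, i.e. (s + 2)*(s + 3) = 0, at s = -3, -2.
On [-3, -2] the curve lies below the axis; ∫[-3,-2] (s^2 + 5*s + 6) ds = -1/6, giving area 1/6.

1/6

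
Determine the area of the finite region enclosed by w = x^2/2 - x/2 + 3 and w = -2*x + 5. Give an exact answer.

Set the curves equal: x^2/2 - x/2 + 3 = -2*x + 5, so x^2/2 + 3*x/2 - 2 = 0, which factors as (x - 1)*(x + 4)/2 = 0. The curves meet at x = -4, 1.
On [-4, 1], w = -2*x + 5 is on top; that piece has area ∫[-4,1] (-(x^2/2 + 3*x/2 - 2)) dx = 125/12.

125/12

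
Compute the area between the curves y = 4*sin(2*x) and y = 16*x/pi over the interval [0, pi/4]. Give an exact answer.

2 - pi/2

On [0, pi/4], (4*sin(2*x)) - (16*x/pi) = -16*x/pi + 4*sin(2*x) is ≥ 0 throughout, so the area is a single integral of |-16*x/pi + 4*sin(2*x)|.
∫[0,pi/4] (-16*x/pi + 4*sin(2*x)) dx = 2 - pi/2.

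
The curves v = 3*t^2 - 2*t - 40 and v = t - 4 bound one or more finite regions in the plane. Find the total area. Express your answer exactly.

343/2

Set the curves equal: 3*t^2 - 2*t - 40 = t - 4, so 3*t^2 - 3*t - 36 = 0, which factors as 3*(t - 4)*(t + 3) = 0. The curves meet at t = -3, 4.
On [-3, 4], v = t - 4 is on top; that piece has area ∫[-3,4] (-(3*t^2 - 3*t - 36)) dt = 343/2.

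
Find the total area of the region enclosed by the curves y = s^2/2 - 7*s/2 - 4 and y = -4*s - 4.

1/12

Set the curves equal: s^2/2 - 7*s/2 - 4 = -4*s - 4, so s^2/2 + s/2 = 0, which factors as s*(s + 1)/2 = 0. The curves meet at s = -1, 0.
On [-1, 0], y = -4*s - 4 is on top; that piece has area ∫[-1,0] (-(s^2/2 + s/2)) ds = 1/12.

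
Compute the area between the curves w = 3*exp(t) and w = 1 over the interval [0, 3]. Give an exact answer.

On [0, 3], (3*exp(t)) - (1) = 3*exp(t) - 1 is ≥ 0 throughout, so the area is a single integral of |3*exp(t) - 1|.
∫[0,3] (3*exp(t) - 1) dt = -6 + 3*exp(3).

-6 + 3*exp(3)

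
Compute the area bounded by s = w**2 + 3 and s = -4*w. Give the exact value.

4/3

Both boundary curves give s as a function of w, so integrate with respect to w. Setting them equal: w**2 + 4*w + 3 = 0, i.e. (w + 1)*(w + 3) = 0, so they meet at w = -3, -1.
For w in [-3, -1], s = w**2 + 3 is on the left; area = ∫[-3,-1] (-(w**2 + 4*w + 3)) dw = 4/3.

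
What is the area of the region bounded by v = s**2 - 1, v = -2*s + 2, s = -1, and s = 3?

16

The difference (s**2 - 1) - (-2*s + 2) = s**2 + 2*s - 3 changes sign at s = 1 inside [-1, 3], so split the integral there.
∫[-1,1] (s**2 + 2*s - 3) ds = -16/3; the area of that piece is 16/3.
∫[1,3] (s**2 + 2*s - 3) ds = 32/3.
Total area = 16/3 + 32/3 = 16.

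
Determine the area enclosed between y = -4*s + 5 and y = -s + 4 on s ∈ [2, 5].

57/2

On [2, 5], (-4*s + 5) - (-s + 4) = -3*s + 1 is ≤ 0 throughout, so the area is a single integral of |-3*s + 1|.
∫[2,5] (-3*s + 1) ds = -57/2; the area of that piece is 57/2.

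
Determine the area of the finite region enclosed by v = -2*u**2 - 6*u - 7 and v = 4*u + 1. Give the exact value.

Set the curves equal: -2*u**2 - 6*u - 7 = 4*u + 1, so -2*u**2 - 10*u - 8 = 0, which factors as -2*(u + 1)*(u + 4) = 0. The curves meet at u = -4, -1.
On [-4, -1], v = -2*u**2 - 6*u - 7 is on top; that piece has area ∫[-4,-1] (-2*u**2 - 10*u - 8) du = 9.

9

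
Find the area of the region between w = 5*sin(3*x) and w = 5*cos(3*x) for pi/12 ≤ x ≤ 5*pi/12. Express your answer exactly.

10*sqrt(2)/3

On [pi/12, 5*pi/12], (5*sin(3*x)) - (5*cos(3*x)) = 5*sin(3*x) - 5*cos(3*x) is ≥ 0 throughout, so the area is a single integral of |5*sin(3*x) - 5*cos(3*x)|.
∫[pi/12,5*pi/12] (5*sin(3*x) - 5*cos(3*x)) dx = 10*sqrt(2)/3.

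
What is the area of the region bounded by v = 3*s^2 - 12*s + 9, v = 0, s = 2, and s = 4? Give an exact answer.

The difference (3*s^2 - 12*s + 9) - (0) = 3*s^2 - 12*s + 9 changes sign at s = 3 inside [2, 4], so split the integral there.
∫[2,3] (3*s^2 - 12*s + 9) ds = -2; the area of that piece is 2.
∫[3,4] (3*s^2 - 12*s + 9) ds = 4.
Total area = 2 + 4 = 6.

6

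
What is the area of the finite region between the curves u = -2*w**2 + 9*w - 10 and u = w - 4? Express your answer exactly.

Both boundary curves give u as a function of w, so integrate with respect to w. Setting them equal: -2*w**2 + 8*w - 6 = 0, i.e. -2*(w - 3)*(w - 1) = 0, so they meet at w = 1, 3.
For w in [1, 3], u = -2*w**2 + 9*w - 10 is on the right; area = ∫[1,3] (-2*w**2 + 8*w - 6) dw = 8/3.

8/3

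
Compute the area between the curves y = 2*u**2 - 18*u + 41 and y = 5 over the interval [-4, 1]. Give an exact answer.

On [-4, 1], (2*u**2 - 18*u + 41) - (5) = 2*u**2 - 18*u + 36 is ≥ 0 throughout, so the area is a single integral of |2*u**2 - 18*u + 36|.
∫[-4,1] (2*u**2 - 18*u + 36) du = 1075/3.

1075/3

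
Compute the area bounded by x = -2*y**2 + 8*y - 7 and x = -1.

8/3

Both boundary curves give x as a function of y, so integrate with respect to y. Setting them equal: -2*y**2 + 8*y - 6 = 0, i.e. -2*(y - 3)*(y - 1) = 0, so they meet at y = 1, 3.
For y in [1, 3], x = -2*y**2 + 8*y - 7 is on the right; area = ∫[1,3] (-2*y**2 + 8*y - 6) dy = 8/3.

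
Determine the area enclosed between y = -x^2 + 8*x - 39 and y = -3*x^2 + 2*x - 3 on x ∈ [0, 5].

313/3

The difference (-x^2 + 8*x - 39) - (-3*x^2 + 2*x - 3) = 2*x^2 + 6*x - 36 changes sign at x = 3 inside [0, 5], so split the integral there.
∫[0,3] (2*x^2 + 6*x - 36) dx = -63; the area of that piece is 63.
∫[3,5] (2*x^2 + 6*x - 36) dx = 124/3.
Total area = 63 + 124/3 = 313/3.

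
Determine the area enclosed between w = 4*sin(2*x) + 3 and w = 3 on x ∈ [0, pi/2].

On [0, pi/2], (4*sin(2*x) + 3) - (3) = 4*sin(2*x) is ≥ 0 throughout, so the area is a single integral of |4*sin(2*x)|.
∫[0,pi/2] (4*sin(2*x)) dx = 4.

4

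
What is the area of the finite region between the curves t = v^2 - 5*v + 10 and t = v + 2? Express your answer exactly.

4/3

Both boundary curves give t as a function of v, so integrate with respect to v. Setting them equal: v^2 - 6*v + 8 = 0, i.e. (v - 4)*(v - 2) = 0, so they meet at v = 2, 4.
For v in [2, 4], t = v^2 - 5*v + 10 is on the left; area = ∫[2,4] (-(v^2 - 6*v + 8)) dv = 4/3.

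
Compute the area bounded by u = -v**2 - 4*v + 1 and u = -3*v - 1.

9/2

Both boundary curves give u as a function of v, so integrate with respect to v. Setting them equal: -v**2 - v + 2 = 0, i.e. -(v - 1)*(v + 2) = 0, so they meet at v = -2, 1.
For v in [-2, 1], u = -v**2 - 4*v + 1 is on the right; area = ∫[-2,1] (-v**2 - v + 2) dv = 9/2.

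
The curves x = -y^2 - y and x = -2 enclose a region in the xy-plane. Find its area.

9/2

Both boundary curves give x as a function of y, so integrate with respect to y. Setting them equal: -y^2 - y + 2 = 0, i.e. -(y - 1)*(y + 2) = 0, so they meet at y = -2, 1.
For y in [-2, 1], x = -y^2 - y is on the right; area = ∫[-2,1] (-y^2 - y + 2) dy = 9/2.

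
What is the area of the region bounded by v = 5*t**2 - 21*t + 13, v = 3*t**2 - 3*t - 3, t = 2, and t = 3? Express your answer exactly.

49/3

On [2, 3], (5*t**2 - 21*t + 13) - (3*t**2 - 3*t - 3) = 2*t**2 - 18*t + 16 is ≤ 0 throughout, so the area is a single integral of |2*t**2 - 18*t + 16|.
∫[2,3] (2*t**2 - 18*t + 16) dt = -49/3; the area of that piece is 49/3.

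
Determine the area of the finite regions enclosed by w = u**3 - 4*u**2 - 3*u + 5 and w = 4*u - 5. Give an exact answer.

Set the curves equal: u**3 - 4*u**2 - 3*u + 5 = 4*u - 5, so u**3 - 4*u**2 - 7*u + 10 = 0, which factors as (u - 5)*(u - 1)*(u + 2) = 0. The curves meet at u = -2, 1, 5.
On [-2, 1], w = u**3 - 4*u**2 - 3*u + 5 is on top; that piece has area ∫[-2,1] (u**3 - 4*u**2 - 7*u + 10) du = 99/4.
On [1, 5], w = 4*u - 5 is on top; that piece has area ∫[1,5] (-(u**3 - 4*u**2 - 7*u + 10)) du = 160/3.
Total enclosed area = 99/4 + 160/3 = 937/12.

937/12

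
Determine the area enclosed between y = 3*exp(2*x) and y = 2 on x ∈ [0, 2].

-11/2 + 3*exp(4)/2

On [0, 2], (3*exp(2*x)) - (2) = 3*exp(2*x) - 2 is ≥ 0 throughout, so the area is a single integral of |3*exp(2*x) - 2|.
∫[0,2] (3*exp(2*x) - 2) dx = -11/2 + 3*exp(4)/2.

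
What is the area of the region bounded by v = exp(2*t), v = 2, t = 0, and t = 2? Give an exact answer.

-11/2 + 2*log(2) + exp(4)/2

The difference (exp(2*t)) - (2) = exp(2*t) - 2 changes sign at t = log(2)/2 inside [0, 2], so split the integral there.
∫[0,log(2)/2] (exp(2*t) - 2) dt = 1/2 - log(2); the area of that piece is -1/2 + log(2).
∫[log(2)/2,2] (exp(2*t) - 2) dt = -5 + log(2) + exp(4)/2.
Total area = (-1/2 + log(2)) + (-5 + log(2) + exp(4)/2) = -11/2 + 2*log(2) + exp(4)/2.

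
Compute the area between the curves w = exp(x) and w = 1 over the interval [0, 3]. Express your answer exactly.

On [0, 3], (exp(x)) - (1) = exp(x) - 1 is ≥ 0 throughout, so the area is a single integral of |exp(x) - 1|.
∫[0,3] (exp(x) - 1) dx = -4 + exp(3).

-4 + exp(3)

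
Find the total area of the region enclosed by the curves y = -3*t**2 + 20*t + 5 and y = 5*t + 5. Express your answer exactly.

Set the curves equal: -3*t**2 + 20*t + 5 = 5*t + 5, so -3*t**2 + 15*t = 0, which factors as -3*t*(t - 5) = 0. The curves meet at t = 0, 5.
On [0, 5], y = -3*t**2 + 20*t + 5 is on top; that piece has area ∫[0,5] (-3*t**2 + 15*t) dt = 125/2.

125/2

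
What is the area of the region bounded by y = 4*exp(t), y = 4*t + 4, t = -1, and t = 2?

On [-1, 2], (4*exp(t)) - (4*t + 4) = -4*t + 4*exp(t) - 4 is ≥ 0 throughout, so the area is a single integral of |-4*t + 4*exp(t) - 4|.
∫[-1,2] (-4*t + 4*exp(t) - 4) dt = -18 - 4*exp(-1) + 4*exp(2).

-18 - 4*exp(-1) + 4*exp(2)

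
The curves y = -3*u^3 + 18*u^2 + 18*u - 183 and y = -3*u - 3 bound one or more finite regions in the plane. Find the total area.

Set the curves equal: -3*u^3 + 18*u^2 + 18*u - 183 = -3*u - 3, so -3*u^3 + 18*u^2 + 21*u - 180 = 0, which factors as -3*(u - 5)*(u - 4)*(u + 3) = 0. The curves meet at u = -3, 4, 5.
On [-3, 4], y = -3*u - 3 is on top; that piece has area ∫[-3,4] (-(-3*u^3 + 18*u^2 + 21*u - 180)) du = 3087/4.
On [4, 5], y = -3*u^3 + 18*u^2 + 18*u - 183 is on top; that piece has area ∫[4,5] (-3*u^3 + 18*u^2 + 21*u - 180) du = 15/4.
Total enclosed area = 3087/4 + 15/4 = 1551/2.

1551/2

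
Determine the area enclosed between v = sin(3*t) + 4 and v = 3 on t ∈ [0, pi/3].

2/3 + pi/3

On [0, pi/3], (sin(3*t) + 4) - (3) = sin(3*t) + 1 is ≥ 0 throughout, so the area is a single integral of |sin(3*t) + 1|.
∫[0,pi/3] (sin(3*t) + 1) dt = 2/3 + pi/3.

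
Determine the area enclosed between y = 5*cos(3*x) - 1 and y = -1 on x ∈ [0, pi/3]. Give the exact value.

The difference (5*cos(3*x) - 1) - (-1) = 5*cos(3*x) changes sign at x = pi/6 inside [0, pi/3], so split the integral there.
∫[0,pi/6] (5*cos(3*x)) dx = 5/3.
∫[pi/6,pi/3] (5*cos(3*x)) dx = -5/3; the area of that piece is 5/3.
Total area = 5/3 + 5/3 = 10/3.

10/3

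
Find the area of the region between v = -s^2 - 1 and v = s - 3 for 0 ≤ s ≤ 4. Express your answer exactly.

The difference (-s^2 - 1) - (s - 3) = -s^2 - s + 2 changes sign at s = 1 inside [0, 4], so split the integral there.
∫[0,1] (-s^2 - s + 2) ds = 7/6.
∫[1,4] (-s^2 - s + 2) ds = -45/2; the area of that piece is 45/2.
Total area = 7/6 + 45/2 = 71/3.

71/3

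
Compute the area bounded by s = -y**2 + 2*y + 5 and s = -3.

36

Both boundary curves give s as a function of y, so integrate with respect to y. Setting them equal: -y**2 + 2*y + 8 = 0, i.e. -(y - 4)*(y + 2) = 0, so they meet at y = -2, 4.
For y in [-2, 4], s = -y**2 + 2*y + 5 is on the right; area = ∫[-2,4] (-y**2 + 2*y + 8) dy = 36.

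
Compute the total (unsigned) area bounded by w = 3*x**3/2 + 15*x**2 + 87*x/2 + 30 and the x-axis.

The curve meets the x-axis where 3*x**3/2 + 15*x**2 + 87*x/2 + 30 = 0, i.e. 3*(x + 1)*(x + 4)*(x + 5)/2 = 0, at x = -5, -4, -1.
On [-5, -4] the curve lies above the axis; ∫[-5,-4] (3*x**3/2 + 15*x**2 + 87*x/2 + 30) dx = 7/8, giving area 7/8.
On [-4, -1] the curve lies below the axis; ∫[-4,-1] (3*x**3/2 + 15*x**2 + 87*x/2 + 30) dx = -135/8, giving area 135/8.
Total area = 7/8 + 135/8 = 71/4.

71/4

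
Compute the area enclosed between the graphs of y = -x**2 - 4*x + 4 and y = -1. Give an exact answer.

Set the curves equal: -x**2 - 4*x + 4 = -1, so -x**2 - 4*x + 5 = 0, which factors as -(x - 1)*(x + 5) = 0. The curves meet at x = -5, 1.
On [-5, 1], y = -x**2 - 4*x + 4 is on top; that piece has area ∫[-5,1] (-x**2 - 4*x + 5) dx = 36.

36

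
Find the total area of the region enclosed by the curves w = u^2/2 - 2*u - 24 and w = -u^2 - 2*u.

128

Set the curves equal: u^2/2 - 2*u - 24 = -u^2 - 2*u, so 3*u^2/2 - 24 = 0, which factors as 3*(u - 4)*(u + 4)/2 = 0. The curves meet at u = -4, 4.
On [-4, 4], w = -u^2 - 2*u is on top; that piece has area ∫[-4,4] (-(3*u^2/2 - 24)) du = 128.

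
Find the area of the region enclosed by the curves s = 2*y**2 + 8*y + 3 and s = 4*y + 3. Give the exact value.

8/3

Both boundary curves give s as a function of y, so integrate with respect to y. Setting them equal: 2*y**2 + 4*y = 0, i.e. 2*y*(y + 2) = 0, so they meet at y = -2, 0.
For y in [-2, 0], s = 2*y**2 + 8*y + 3 is on the left; area = ∫[-2,0] (-(2*y**2 + 4*y)) dy = 8/3.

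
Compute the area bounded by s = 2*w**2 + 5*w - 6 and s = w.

Both boundary curves give s as a function of w, so integrate with respect to w. Setting them equal: 2*w**2 + 4*w - 6 = 0, i.e. 2*(w - 1)*(w + 3) = 0, so they meet at w = -3, 1.
For w in [-3, 1], s = 2*w**2 + 5*w - 6 is on the left; area = ∫[-3,1] (-(2*w**2 + 4*w - 6)) dw = 64/3.

64/3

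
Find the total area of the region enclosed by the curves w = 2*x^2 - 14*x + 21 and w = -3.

Set the curves equal: 2*x^2 - 14*x + 21 = -3, so 2*x^2 - 14*x + 24 = 0, which factors as 2*(x - 4)*(x - 3) = 0. The curves meet at x = 3, 4.
On [3, 4], w = -3 is on top; that piece has area ∫[3,4] (-(2*x^2 - 14*x + 24)) dx = 1/3.

1/3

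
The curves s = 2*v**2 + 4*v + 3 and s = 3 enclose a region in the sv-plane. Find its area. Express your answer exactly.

8/3

Both boundary curves give s as a function of v, so integrate with respect to v. Setting them equal: 2*v**2 + 4*v = 0, i.e. 2*v*(v + 2) = 0, so they meet at v = -2, 0.
For v in [-2, 0], s = 2*v**2 + 4*v + 3 is on the left; area = ∫[-2,0] (-(2*v**2 + 4*v)) dv = 8/3.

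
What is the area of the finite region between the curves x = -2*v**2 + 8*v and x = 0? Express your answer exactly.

Both boundary curves give x as a function of v, so integrate with respect to v. Setting them equal: -2*v**2 + 8*v = 0, i.e. -2*v*(v - 4) = 0, so they meet at v = 0, 4.
For v in [0, 4], x = -2*v**2 + 8*v is on the right; area = ∫[0,4] (-2*v**2 + 8*v) dv = 64/3.

64/3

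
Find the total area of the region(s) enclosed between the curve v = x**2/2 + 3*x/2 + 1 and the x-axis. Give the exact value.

1/12

The curve meets the x-axis where x**2/2 + 3*x/2 + 1 = 0, i.e. (x + 1)*(x + 2)/2 = 0, at x = -2, -1.
On [-2, -1] the curve lies below the axis; ∫[-2,-1] (x**2/2 + 3*x/2 + 1) dx = -1/12, giving area 1/12.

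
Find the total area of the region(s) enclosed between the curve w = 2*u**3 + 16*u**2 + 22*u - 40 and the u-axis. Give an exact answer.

The curve meets the u-axis where 2*u**3 + 16*u**2 + 22*u - 40 = 0, i.e. 2*(u - 1)*(u + 4)*(u + 5) = 0, at u = -5, -4, 1.
On [-5, -4] the curve lies above the axis; ∫[-5,-4] (2*u**3 + 16*u**2 + 22*u - 40) du = 11/6, giving area 11/6.
On [-4, 1] the curve lies below the axis; ∫[-4,1] (2*u**3 + 16*u**2 + 22*u - 40) du = -875/6, giving area 875/6.
Total area = 11/6 + 875/6 = 443/3.

443/3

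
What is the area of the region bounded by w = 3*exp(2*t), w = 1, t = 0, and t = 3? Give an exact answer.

On [0, 3], (3*exp(2*t)) - (1) = 3*exp(2*t) - 1 is ≥ 0 throughout, so the area is a single integral of |3*exp(2*t) - 1|.
∫[0,3] (3*exp(2*t) - 1) dt = -9/2 + 3*exp(6)/2.

-9/2 + 3*exp(6)/2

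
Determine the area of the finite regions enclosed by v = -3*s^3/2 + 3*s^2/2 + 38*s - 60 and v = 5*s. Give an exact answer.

3901/8

Set the curves equal: -3*s^3/2 + 3*s^2/2 + 38*s - 60 = 5*s, so -3*s^3/2 + 3*s^2/2 + 33*s - 60 = 0, which factors as -3*(s - 4)*(s - 2)*(s + 5)/2 = 0. The curves meet at s = -5, 2, 4.
On [-5, 2], v = 5*s is on top; that piece has area ∫[-5,2] (-(-3*s^3/2 + 3*s^2/2 + 33*s - 60)) ds = 3773/8.
On [2, 4], v = -3*s^3/2 + 3*s^2/2 + 38*s - 60 is on top; that piece has area ∫[2,4] (-3*s^3/2 + 3*s^2/2 + 33*s - 60) ds = 16.
Total enclosed area = 3773/8 + 16 = 3901/8.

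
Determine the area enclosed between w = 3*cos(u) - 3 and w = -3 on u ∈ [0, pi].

6

The difference (3*cos(u) - 3) - (-3) = 3*cos(u) changes sign at u = pi/2 inside [0, pi], so split the integral there.
∫[0,pi/2] (3*cos(u)) du = 3.
∫[pi/2,pi] (3*cos(u)) du = -3; the area of that piece is 3.
Total area = 3 + 3 = 6.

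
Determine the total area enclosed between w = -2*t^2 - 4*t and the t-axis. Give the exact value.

8/3

The curve meets the t-axis where -2*t^2 - 4*t = 0, i.e. -2*t*(t + 2) = 0, at t = -2, 0.
On [-2, 0] the curve lies above the axis; ∫[-2,0] (-2*t^2 - 4*t) dt = 8/3, giving area 8/3.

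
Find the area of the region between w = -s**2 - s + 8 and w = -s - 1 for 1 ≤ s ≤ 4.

The difference (-s**2 - s + 8) - (-s - 1) = -s**2 + 9 changes sign at s = 3 inside [1, 4], so split the integral there.
∫[1,3] (-s**2 + 9) ds = 28/3.
∫[3,4] (-s**2 + 9) ds = -10/3; the area of that piece is 10/3.
Total area = 28/3 + 10/3 = 38/3.

38/3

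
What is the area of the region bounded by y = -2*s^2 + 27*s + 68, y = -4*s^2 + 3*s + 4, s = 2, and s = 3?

On [2, 3], (-2*s^2 + 27*s + 68) - (-4*s^2 + 3*s + 4) = 2*s^2 + 24*s + 64 is ≥ 0 throughout, so the area is a single integral of |2*s^2 + 24*s + 64|.
∫[2,3] (2*s^2 + 24*s + 64) ds = 410/3.

410/3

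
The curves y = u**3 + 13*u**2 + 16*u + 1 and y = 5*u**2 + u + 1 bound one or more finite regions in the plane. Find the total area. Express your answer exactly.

253/12

Set the curves equal: u**3 + 13*u**2 + 16*u + 1 = 5*u**2 + u + 1, so u**3 + 8*u**2 + 15*u = 0, which factors as u*(u + 3)*(u + 5) = 0. The curves meet at u = -5, -3, 0.
On [-5, -3], y = u**3 + 13*u**2 + 16*u + 1 is on top; that piece has area ∫[-5,-3] (u**3 + 8*u**2 + 15*u) du = 16/3.
On [-3, 0], y = 5*u**2 + u + 1 is on top; that piece has area ∫[-3,0] (-(u**3 + 8*u**2 + 15*u)) du = 63/4.
Total enclosed area = 16/3 + 63/4 = 253/12.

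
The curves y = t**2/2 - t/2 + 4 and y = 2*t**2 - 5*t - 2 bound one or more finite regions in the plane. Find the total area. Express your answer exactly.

125/4

Set the curves equal: t**2/2 - t/2 + 4 = 2*t**2 - 5*t - 2, so -3*t**2/2 + 9*t/2 + 6 = 0, which factors as -3*(t - 4)*(t + 1)/2 = 0. The curves meet at t = -1, 4.
On [-1, 4], y = t**2/2 - t/2 + 4 is on top; that piece has area ∫[-1,4] (-3*t**2/2 + 9*t/2 + 6) dt = 125/4.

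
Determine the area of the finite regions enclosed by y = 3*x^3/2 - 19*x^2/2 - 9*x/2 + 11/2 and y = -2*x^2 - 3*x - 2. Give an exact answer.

Set the curves equal: 3*x^3/2 - 19*x^2/2 - 9*x/2 + 11/2 = -2*x^2 - 3*x - 2, so 3*x^3/2 - 15*x^2/2 - 3*x/2 + 15/2 = 0, which factors as 3*(x - 5)*(x - 1)*(x + 1)/2 = 0. The curves meet at x = -1, 1, 5.
On [-1, 1], y = 3*x^3/2 - 19*x^2/2 - 9*x/2 + 11/2 is on top; that piece has area ∫[-1,1] (3*x^3/2 - 15*x^2/2 - 3*x/2 + 15/2) dx = 10.
On [1, 5], y = -2*x^2 - 3*x - 2 is on top; that piece has area ∫[1,5] (-(3*x^3/2 - 15*x^2/2 - 3*x/2 + 15/2)) dx = 64.
Total enclosed area = 10 + 64 = 74.

74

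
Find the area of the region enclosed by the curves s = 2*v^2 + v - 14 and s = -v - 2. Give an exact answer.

125/3

Both boundary curves give s as a function of v, so integrate with respect to v. Setting them equal: 2*v^2 + 2*v - 12 = 0, i.e. 2*(v - 2)*(v + 3) = 0, so they meet at v = -3, 2.
For v in [-3, 2], s = 2*v^2 + v - 14 is on the left; area = ∫[-3,2] (-(2*v^2 + 2*v - 12)) dv = 125/3.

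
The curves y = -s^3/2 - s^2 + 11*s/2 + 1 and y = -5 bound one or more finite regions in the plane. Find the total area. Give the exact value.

937/24

Set the curves equal: -s^3/2 - s^2 + 11*s/2 + 1 = -5, so -s^3/2 - s^2 + 11*s/2 + 6 = 0, which factors as -(s - 3)*(s + 1)*(s + 4)/2 = 0. The curves meet at s = -4, -1, 3.
On [-4, -1], y = -5 is on top; that piece has area ∫[-4,-1] (-(-s^3/2 - s^2 + 11*s/2 + 6)) ds = 99/8.
On [-1, 3], y = -s^3/2 - s^2 + 11*s/2 + 1 is on top; that piece has area ∫[-1,3] (-s^3/2 - s^2 + 11*s/2 + 6) ds = 80/3.
Total enclosed area = 99/8 + 80/3 = 937/24.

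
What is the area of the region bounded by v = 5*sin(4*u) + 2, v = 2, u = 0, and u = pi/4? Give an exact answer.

On [0, pi/4], (5*sin(4*u) + 2) - (2) = 5*sin(4*u) is ≥ 0 throughout, so the area is a single integral of |5*sin(4*u)|.
∫[0,pi/4] (5*sin(4*u)) du = 5/2.

5/2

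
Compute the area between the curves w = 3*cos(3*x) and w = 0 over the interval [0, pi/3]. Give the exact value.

The difference (3*cos(3*x)) - (0) = 3*cos(3*x) changes sign at x = pi/6 inside [0, pi/3], so split the integral there.
∫[0,pi/6] (3*cos(3*x)) dx = 1.
∫[pi/6,pi/3] (3*cos(3*x)) dx = -1; the area of that piece is 1.
Total area = 1 + 1 = 2.

2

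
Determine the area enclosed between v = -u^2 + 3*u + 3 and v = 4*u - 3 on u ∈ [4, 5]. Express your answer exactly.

113/6

On [4, 5], (-u^2 + 3*u + 3) - (4*u - 3) = -u^2 - u + 6 is ≤ 0 throughout, so the area is a single integral of |-u^2 - u + 6|.
∫[4,5] (-u^2 - u + 6) du = -113/6; the area of that piece is 113/6.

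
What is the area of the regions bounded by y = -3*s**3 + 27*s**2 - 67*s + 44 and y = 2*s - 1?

24

Set the curves equal: -3*s**3 + 27*s**2 - 67*s + 44 = 2*s - 1, so -3*s**3 + 27*s**2 - 69*s + 45 = 0, which factors as -3*(s - 5)*(s - 3)*(s - 1) = 0. The curves meet at s = 1, 3, 5.
On [1, 3], y = 2*s - 1 is on top; that piece has area ∫[1,3] (-(-3*s**3 + 27*s**2 - 69*s + 45)) ds = 12.
On [3, 5], y = -3*s**3 + 27*s**2 - 67*s + 44 is on top; that piece has area ∫[3,5] (-3*s**3 + 27*s**2 - 69*s + 45) ds = 12.
Total enclosed area = 12 + 12 = 24.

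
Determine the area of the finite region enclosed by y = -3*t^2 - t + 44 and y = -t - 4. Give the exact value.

Set the curves equal: -3*t^2 - t + 44 = -t - 4, so -3*t^2 + 48 = 0, which factors as -3*(t - 4)*(t + 4) = 0. The curves meet at t = -4, 4.
On [-4, 4], y = -3*t^2 - t + 44 is on top; that piece has area ∫[-4,4] (-3*t^2 + 48) dt = 256.

256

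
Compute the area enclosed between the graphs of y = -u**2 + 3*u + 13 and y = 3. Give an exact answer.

Set the curves equal: -u**2 + 3*u + 13 = 3, so -u**2 + 3*u + 10 = 0, which factors as -(u - 5)*(u + 2) = 0. The curves meet at u = -2, 5.
On [-2, 5], y = -u**2 + 3*u + 13 is on top; that piece has area ∫[-2,5] (-u**2 + 3*u + 10) du = 343/6.

343/6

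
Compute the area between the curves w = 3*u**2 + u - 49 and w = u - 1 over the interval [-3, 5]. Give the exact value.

258

The difference (3*u**2 + u - 49) - (u - 1) = 3*u**2 - 48 changes sign at u = 4 inside [-3, 5], so split the integral there.
∫[-3,4] (3*u**2 - 48) du = -245; the area of that piece is 245.
∫[4,5] (3*u**2 - 48) du = 13.
Total area = 245 + 13 = 258.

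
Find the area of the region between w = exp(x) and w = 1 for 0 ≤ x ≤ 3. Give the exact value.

On [0, 3], (exp(x)) - (1) = exp(x) - 1 is ≥ 0 throughout, so the area is a single integral of |exp(x) - 1|.
∫[0,3] (exp(x) - 1) dx = -4 + exp(3).

-4 + exp(3)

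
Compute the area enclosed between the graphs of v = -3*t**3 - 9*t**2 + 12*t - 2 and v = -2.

Set the curves equal: -3*t**3 - 9*t**2 + 12*t - 2 = -2, so -3*t**3 - 9*t**2 + 12*t = 0, which factors as -3*t*(t - 1)*(t + 4) = 0. The curves meet at t = -4, 0, 1.
On [-4, 0], v = -2 is on top; that piece has area ∫[-4,0] (-(-3*t**3 - 9*t**2 + 12*t)) dt = 96.
On [0, 1], v = -3*t**3 - 9*t**2 + 12*t - 2 is on top; that piece has area ∫[0,1] (-3*t**3 - 9*t**2 + 12*t) dt = 9/4.
Total enclosed area = 96 + 9/4 = 393/4.

393/4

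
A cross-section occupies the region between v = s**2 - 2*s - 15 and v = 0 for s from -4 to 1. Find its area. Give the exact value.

47

The difference (s**2 - 2*s - 15) - (0) = s**2 - 2*s - 15 changes sign at s = -3 inside [-4, 1], so split the integral there.
∫[-4,-3] (s**2 - 2*s - 15) ds = 13/3.
∫[-3,1] (s**2 - 2*s - 15) ds = -128/3; the area of that piece is 128/3.
Total area = 13/3 + 128/3 = 47.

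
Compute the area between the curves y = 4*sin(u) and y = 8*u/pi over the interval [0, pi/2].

4 - pi

On [0, pi/2], (4*sin(u)) - (8*u/pi) = -8*u/pi + 4*sin(u) is ≥ 0 throughout, so the area is a single integral of |-8*u/pi + 4*sin(u)|.
∫[0,pi/2] (-8*u/pi + 4*sin(u)) du = 4 - pi.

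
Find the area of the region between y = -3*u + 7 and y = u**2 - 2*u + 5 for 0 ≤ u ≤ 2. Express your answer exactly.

3

The difference (-3*u + 7) - (u**2 - 2*u + 5) = -u**2 - u + 2 changes sign at u = 1 inside [0, 2], so split the integral there.
∫[0,1] (-u**2 - u + 2) du = 7/6.
∫[1,2] (-u**2 - u + 2) du = -11/6; the area of that piece is 11/6.
Total area = 7/6 + 11/6 = 3.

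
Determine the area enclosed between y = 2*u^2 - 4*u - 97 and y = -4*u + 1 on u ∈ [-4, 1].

On [-4, 1], (2*u^2 - 4*u - 97) - (-4*u + 1) = 2*u^2 - 98 is ≤ 0 throughout, so the area is a single integral of |2*u^2 - 98|.
∫[-4,1] (2*u^2 - 98) du = -1340/3; the area of that piece is 1340/3.

1340/3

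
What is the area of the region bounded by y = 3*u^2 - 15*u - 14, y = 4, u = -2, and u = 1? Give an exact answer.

91/2

The difference (3*u^2 - 15*u - 14) - (4) = 3*u^2 - 15*u - 18 changes sign at u = -1 inside [-2, 1], so split the integral there.
∫[-2,-1] (3*u^2 - 15*u - 18) du = 23/2.
∫[-1,1] (3*u^2 - 15*u - 18) du = -34; the area of that piece is 34.
Total area = 23/2 + 34 = 91/2.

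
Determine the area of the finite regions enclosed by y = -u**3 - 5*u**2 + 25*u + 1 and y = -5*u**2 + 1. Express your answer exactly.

Set the curves equal: -u**3 - 5*u**2 + 25*u + 1 = -5*u**2 + 1, so -u**3 + 25*u = 0, which factors as -u*(u - 5)*(u + 5) = 0. The curves meet at u = -5, 0, 5.
On [-5, 0], y = -5*u**2 + 1 is on top; that piece has area ∫[-5,0] (-(-u**3 + 25*u)) du = 625/4.
On [0, 5], y = -u**3 - 5*u**2 + 25*u + 1 is on top; that piece has area ∫[0,5] (-u**3 + 25*u) du = 625/4.
Total enclosed area = 625/4 + 625/4 = 625/2.

625/2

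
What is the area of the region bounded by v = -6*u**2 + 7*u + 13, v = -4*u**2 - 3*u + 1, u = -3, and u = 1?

56

The difference (-6*u**2 + 7*u + 13) - (-4*u**2 - 3*u + 1) = -2*u**2 + 10*u + 12 changes sign at u = -1 inside [-3, 1], so split the integral there.
∫[-3,-1] (-2*u**2 + 10*u + 12) du = -100/3; the area of that piece is 100/3.
∫[-1,1] (-2*u**2 + 10*u + 12) du = 68/3.
Total area = 100/3 + 68/3 = 56.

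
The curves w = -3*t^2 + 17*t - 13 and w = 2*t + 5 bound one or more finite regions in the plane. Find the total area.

1/2

Set the curves equal: -3*t^2 + 17*t - 13 = 2*t + 5, so -3*t^2 + 15*t - 18 = 0, which factors as -3*(t - 3)*(t - 2) = 0. The curves meet at t = 2, 3.
On [2, 3], w = -3*t^2 + 17*t - 13 is on top; that piece has area ∫[2,3] (-3*t^2 + 15*t - 18) dt = 1/2.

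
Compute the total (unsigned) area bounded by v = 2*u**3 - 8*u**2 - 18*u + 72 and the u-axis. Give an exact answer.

The curve meets the u-axis where 2*u**3 - 8*u**2 - 18*u + 72 = 0, i.e. 2*(u - 4)*(u - 3)*(u + 3) = 0, at u = -3, 3, 4.
On [-3, 3] the curve lies above the axis; ∫[-3,3] (2*u**3 - 8*u**2 - 18*u + 72) du = 288, giving area 288.
On [3, 4] the curve lies below the axis; ∫[3,4] (2*u**3 - 8*u**2 - 18*u + 72) du = -13/6, giving area 13/6.
Total area = 288 + 13/6 = 1741/6.

1741/6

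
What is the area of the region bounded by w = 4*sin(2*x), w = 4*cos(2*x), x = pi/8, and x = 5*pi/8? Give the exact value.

On [pi/8, 5*pi/8], (4*sin(2*x)) - (4*cos(2*x)) = 4*sin(2*x) - 4*cos(2*x) is ≥ 0 throughout, so the area is a single integral of |4*sin(2*x) - 4*cos(2*x)|.
∫[pi/8,5*pi/8] (4*sin(2*x) - 4*cos(2*x)) dx = 4*sqrt(2).

4*sqrt(2)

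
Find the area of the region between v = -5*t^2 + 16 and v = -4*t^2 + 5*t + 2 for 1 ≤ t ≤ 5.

The difference (-5*t^2 + 16) - (-4*t^2 + 5*t + 2) = -t^2 - 5*t + 14 changes sign at t = 2 inside [1, 5], so split the integral there.
∫[1,2] (-t^2 - 5*t + 14) dt = 25/6.
∫[2,5] (-t^2 - 5*t + 14) dt = -99/2; the area of that piece is 99/2.
Total area = 25/6 + 99/2 = 161/3.

161/3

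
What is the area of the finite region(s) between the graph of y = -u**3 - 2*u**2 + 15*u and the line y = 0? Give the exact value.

The curve meets the u-axis where -u**3 - 2*u**2 + 15*u = 0, i.e. -u*(u - 3)*(u + 5) = 0, at u = -5, 0, 3.
On [-5, 0] the curve lies below the axis; ∫[-5,0] (-u**3 - 2*u**2 + 15*u) du = -1375/12, giving area 1375/12.
On [0, 3] the curve lies above the axis; ∫[0,3] (-u**3 - 2*u**2 + 15*u) du = 117/4, giving area 117/4.
Total area = 1375/12 + 117/4 = 863/6.

863/6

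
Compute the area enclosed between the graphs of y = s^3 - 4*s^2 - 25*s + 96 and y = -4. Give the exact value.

Set the curves equal: s^3 - 4*s^2 - 25*s + 96 = -4, so s^3 - 4*s^2 - 25*s + 100 = 0, which factors as (s - 5)*(s - 4)*(s + 5) = 0. The curves meet at s = -5, 4, 5.
On [-5, 4], y = s^3 - 4*s^2 - 25*s + 96 is on top; that piece has area ∫[-5,4] (s^3 - 4*s^2 - 25*s + 100) ds = 2673/4.
On [4, 5], y = -4 is on top; that piece has area ∫[4,5] (-(s^3 - 4*s^2 - 25*s + 100)) ds = 19/12.
Total enclosed area = 2673/4 + 19/12 = 4019/6.

4019/6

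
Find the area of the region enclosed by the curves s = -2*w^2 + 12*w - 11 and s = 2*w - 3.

Both boundary curves give s as a function of w, so integrate with respect to w. Setting them equal: -2*w^2 + 10*w - 8 = 0, i.e. -2*(w - 4)*(w - 1) = 0, so they meet at w = 1, 4.
For w in [1, 4], s = -2*w^2 + 12*w - 11 is on the right; area = ∫[1,4] (-2*w^2 + 10*w - 8) dw = 9.

9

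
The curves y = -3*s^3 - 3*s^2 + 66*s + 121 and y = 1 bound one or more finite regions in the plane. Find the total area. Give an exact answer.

3901/4

Set the curves equal: -3*s^3 - 3*s^2 + 66*s + 121 = 1, so -3*s^3 - 3*s^2 + 66*s + 120 = 0, which factors as -3*(s - 5)*(s + 2)*(s + 4) = 0. The curves meet at s = -4, -2, 5.
On [-4, -2], y = 1 is on top; that piece has area ∫[-4,-2] (-(-3*s^3 - 3*s^2 + 66*s + 120)) ds = 32.
On [-2, 5], y = -3*s^3 - 3*s^2 + 66*s + 121 is on top; that piece has area ∫[-2,5] (-3*s^3 - 3*s^2 + 66*s + 120) ds = 3773/4.
Total enclosed area = 32 + 3773/4 = 3901/4.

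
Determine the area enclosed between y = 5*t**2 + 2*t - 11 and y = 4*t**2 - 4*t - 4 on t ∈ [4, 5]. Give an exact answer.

On [4, 5], (5*t**2 + 2*t - 11) - (4*t**2 - 4*t - 4) = t**2 + 6*t - 7 is ≥ 0 throughout, so the area is a single integral of |t**2 + 6*t - 7|.
∫[4,5] (t**2 + 6*t - 7) dt = 121/3.

121/3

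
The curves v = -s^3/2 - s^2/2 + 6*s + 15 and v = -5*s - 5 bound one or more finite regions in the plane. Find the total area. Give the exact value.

Set the curves equal: -s^3/2 - s^2/2 + 6*s + 15 = -5*s - 5, so -s^3/2 - s^2/2 + 11*s + 20 = 0, which factors as -(s - 5)*(s + 2)*(s + 4)/2 = 0. The curves meet at s = -4, -2, 5.
On [-4, -2], v = -5*s - 5 is on top; that piece has area ∫[-4,-2] (-(-s^3/2 - s^2/2 + 11*s + 20)) ds = 16/3.
On [-2, 5], v = -s^3/2 - s^2/2 + 6*s + 15 is on top; that piece has area ∫[-2,5] (-s^3/2 - s^2/2 + 11*s + 20) ds = 3773/24.
Total enclosed area = 16/3 + 3773/24 = 3901/24.

3901/24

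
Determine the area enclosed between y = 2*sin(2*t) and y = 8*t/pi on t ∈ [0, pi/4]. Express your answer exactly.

On [0, pi/4], (2*sin(2*t)) - (8*t/pi) = -8*t/pi + 2*sin(2*t) is ≥ 0 throughout, so the area is a single integral of |-8*t/pi + 2*sin(2*t)|.
∫[0,pi/4] (-8*t/pi + 2*sin(2*t)) dt = 1 - pi/4.

1 - pi/4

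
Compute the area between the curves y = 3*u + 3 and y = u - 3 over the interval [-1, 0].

On [-1, 0], (3*u + 3) - (u - 3) = 2*u + 6 is ≥ 0 throughout, so the area is a single integral of |2*u + 6|.
∫[-1,0] (2*u + 6) du = 5.

5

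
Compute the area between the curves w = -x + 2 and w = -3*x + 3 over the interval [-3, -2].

On [-3, -2], (-x + 2) - (-3*x + 3) = 2*x - 1 is ≤ 0 throughout, so the area is a single integral of |2*x - 1|.
∫[-3,-2] (2*x - 1) dx = -6; the area of that piece is 6.

6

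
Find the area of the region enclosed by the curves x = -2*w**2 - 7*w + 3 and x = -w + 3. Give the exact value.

9

Both boundary curves give x as a function of w, so integrate with respect to w. Setting them equal: -2*w**2 - 6*w = 0, i.e. -2*w*(w + 3) = 0, so they meet at w = -3, 0.
For w in [-3, 0], x = -2*w**2 - 7*w + 3 is on the right; area = ∫[-3,0] (-2*w**2 - 6*w) dw = 9.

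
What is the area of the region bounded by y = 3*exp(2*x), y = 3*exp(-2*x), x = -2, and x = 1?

The difference (3*exp(2*x)) - (3*exp(-2*x)) = 3*exp(2*x) - 3*exp(-2*x) changes sign at x = 0 inside [-2, 1], so split the integral there.
∫[-2,0] (3*exp(2*x) - 3*exp(-2*x)) dx = -3*exp(4)/2 - 3*exp(-4)/2 + 3; the area of that piece is -3 + 3*exp(-4)/2 + 3*exp(4)/2.
∫[0,1] (3*exp(2*x) - 3*exp(-2*x)) dx = -3 + 3*exp(-2)/2 + 3*exp(2)/2.
Total area = (-3 + 3*exp(-4)/2 + 3*exp(4)/2) + (-3 + 3*exp(-2)/2 + 3*exp(2)/2) = -6 + 3*exp(-4)/2 + 3*exp(-2)/2 + 3*exp(2)/2 + 3*exp(4)/2.

-6 + 3*exp(-4)/2 + 3*exp(-2)/2 + 3*exp(2)/2 + 3*exp(4)/2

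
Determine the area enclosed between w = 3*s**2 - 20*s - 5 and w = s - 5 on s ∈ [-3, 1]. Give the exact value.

The difference (3*s**2 - 20*s - 5) - (s - 5) = 3*s**2 - 21*s changes sign at s = 0 inside [-3, 1], so split the integral there.
∫[-3,0] (3*s**2 - 21*s) ds = 243/2.
∫[0,1] (3*s**2 - 21*s) ds = -19/2; the area of that piece is 19/2.
Total area = 243/2 + 19/2 = 131.

131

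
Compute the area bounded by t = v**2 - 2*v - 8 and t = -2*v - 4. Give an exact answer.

Both boundary curves give t as a function of v, so integrate with respect to v. Setting them equal: v**2 - 4 = 0, i.e. (v - 2)*(v + 2) = 0, so they meet at v = -2, 2.
For v in [-2, 2], t = v**2 - 2*v - 8 is on the left; area = ∫[-2,2] (-(v**2 - 4)) dv = 32/3.

32/3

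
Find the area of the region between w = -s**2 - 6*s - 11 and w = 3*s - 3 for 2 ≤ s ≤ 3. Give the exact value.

221/6

On [2, 3], (-s**2 - 6*s - 11) - (3*s - 3) = -s**2 - 9*s - 8 is ≤ 0 throughout, so the area is a single integral of |-s**2 - 9*s - 8|.
∫[2,3] (-s**2 - 9*s - 8) ds = -221/6; the area of that piece is 221/6.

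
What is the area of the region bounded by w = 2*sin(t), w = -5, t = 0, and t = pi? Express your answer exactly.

4 + 5*pi

On [0, pi], (2*sin(t)) - (-5) = 2*sin(t) + 5 is ≥ 0 throughout, so the area is a single integral of |2*sin(t) + 5|.
∫[0,pi] (2*sin(t) + 5) dt = 4 + 5*pi.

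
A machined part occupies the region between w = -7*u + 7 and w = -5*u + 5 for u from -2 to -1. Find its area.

5

On [-2, -1], (-7*u + 7) - (-5*u + 5) = -2*u + 2 is ≥ 0 throughout, so the area is a single integral of |-2*u + 2|.
∫[-2,-1] (-2*u + 2) du = 5.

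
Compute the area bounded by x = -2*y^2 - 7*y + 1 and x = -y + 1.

Both boundary curves give x as a function of y, so integrate with respect to y. Setting them equal: -2*y^2 - 6*y = 0, i.e. -2*y*(y + 3) = 0, so they meet at y = -3, 0.
For y in [-3, 0], x = -2*y^2 - 7*y + 1 is on the right; area = ∫[-3,0] (-2*y^2 - 6*y) dy = 9.

9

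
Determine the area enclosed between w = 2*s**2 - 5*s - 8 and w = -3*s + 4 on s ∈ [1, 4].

61/3

The difference (2*s**2 - 5*s - 8) - (-3*s + 4) = 2*s**2 - 2*s - 12 changes sign at s = 3 inside [1, 4], so split the integral there.
∫[1,3] (2*s**2 - 2*s - 12) ds = -44/3; the area of that piece is 44/3.
∫[3,4] (2*s**2 - 2*s - 12) ds = 17/3.
Total area = 44/3 + 17/3 = 61/3.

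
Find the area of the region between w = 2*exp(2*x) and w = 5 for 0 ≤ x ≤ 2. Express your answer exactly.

The difference (2*exp(2*x)) - (5) = 2*exp(2*x) - 5 changes sign at x = -log(2)/2 + log(5)/2 inside [0, 2], so split the integral there.
∫[0,-log(2)/2 + log(5)/2] (2*exp(2*x) - 5) dx = log(4*sqrt(10)/125) + 3/2; the area of that piece is -3/2 + log(25*sqrt(10)/8).
∫[-log(2)/2 + log(5)/2,2] (2*exp(2*x) - 5) dx = -25/2 - 5*log(2)/2 + 5*log(5)/2 + exp(4).
Total area = (-3/2 + log(25*sqrt(10)/8)) + (-25/2 - 5*log(2)/2 + 5*log(5)/2 + exp(4)) = -14 - 11*log(2)/2 + log(10)/2 + 9*log(5)/2 + exp(4).

-14 - 11*log(2)/2 + log(10)/2 + 9*log(5)/2 + exp(4)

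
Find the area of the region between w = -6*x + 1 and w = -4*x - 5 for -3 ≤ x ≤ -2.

On [-3, -2], (-6*x + 1) - (-4*x - 5) = -2*x + 6 is ≥ 0 throughout, so the area is a single integral of |-2*x + 6|.
∫[-3,-2] (-2*x + 6) dx = 11.

11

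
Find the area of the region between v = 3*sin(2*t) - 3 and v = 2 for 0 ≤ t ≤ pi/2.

On [0, pi/2], (3*sin(2*t) - 3) - (2) = 3*sin(2*t) - 5 is ≤ 0 throughout, so the area is a single integral of |3*sin(2*t) - 5|.
∫[0,pi/2] (3*sin(2*t) - 5) dt = 3 - 5*pi/2; the area of that piece is -3 + 5*pi/2.

-3 + 5*pi/2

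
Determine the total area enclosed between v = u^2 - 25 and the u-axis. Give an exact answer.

500/3

The curve meets the u-axis where u^2 - 25 = 0, i.e. (u - 5)*(u + 5) = 0, at u = -5, 5.
On [-5, 5] the curve lies below the axis; ∫[-5,5] (u^2 - 25) du = -500/3, giving area 500/3.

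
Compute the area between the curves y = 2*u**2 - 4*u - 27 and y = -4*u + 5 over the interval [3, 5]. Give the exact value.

16

The difference (2*u**2 - 4*u - 27) - (-4*u + 5) = 2*u**2 - 32 changes sign at u = 4 inside [3, 5], so split the integral there.
∫[3,4] (2*u**2 - 32) du = -22/3; the area of that piece is 22/3.
∫[4,5] (2*u**2 - 32) du = 26/3.
Total area = 22/3 + 26/3 = 16.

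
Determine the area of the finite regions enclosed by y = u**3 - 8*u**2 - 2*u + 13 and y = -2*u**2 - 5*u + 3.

81/2

Set the curves equal: u**3 - 8*u**2 - 2*u + 13 = -2*u**2 - 5*u + 3, so u**3 - 6*u**2 + 3*u + 10 = 0, which factors as (u - 5)*(u - 2)*(u + 1) = 0. The curves meet at u = -1, 2, 5.
On [-1, 2], y = u**3 - 8*u**2 - 2*u + 13 is on top; that piece has area ∫[-1,2] (u**3 - 6*u**2 + 3*u + 10) du = 81/4.
On [2, 5], y = -2*u**2 - 5*u + 3 is on top; that piece has area ∫[2,5] (-(u**3 - 6*u**2 + 3*u + 10)) du = 81/4.
Total enclosed area = 81/4 + 81/4 = 81/2.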